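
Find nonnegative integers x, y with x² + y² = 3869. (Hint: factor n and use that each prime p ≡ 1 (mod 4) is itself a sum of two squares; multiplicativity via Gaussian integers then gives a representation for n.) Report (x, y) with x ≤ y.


Step 1: Factor n = 3869 = 53 · 73.
Step 2: Check the mod-4 condition on each prime factor: 53 ≡ 1 (mod 4), exponent 1; 73 ≡ 1 (mod 4), exponent 1.
All primes ≡ 3 (mod 4) appear to even exponent (or don't appear), so by the two-squares theorem n IS expressible as a sum of two squares.
Step 3: Build a representation. Here n = 53 · 73 is a product of primes ≡ 1 (mod 4). Each prime p ≡ 1 (mod 4) is itself a sum of two squares; find a² by testing p − a² for a perfect square:
  53: 53 − 1² = 52, 53 − 2² = 49 = 7² ⇒ 53 = 2² + 7².
  73: 73 − 1² = 72, 73 − 2² = 69, 73 − 3² = 64 = 8² ⇒ 73 = 3² + 8².
  Combine using the Brahmagupta–Fibonacci identity (a² + b²)(c² + d²) = (ac − bd)² + (ad + bc)² = (ac + bd)² + (ad − bc)²:
  53 · 73 = 3869: from (2² + 7²)(3² + 8²), take (2·3 − 7·8, 2·8 + 7·3) = (6 − 56, 16 + 21) = (-50, 37); dropping signs (only squares matter) gives (50, 37); check 50² + 37² = 2500 + 1369 = 3869 ✓.
Step 4: Order so x ≤ y and verify: 37² + 50² = 1369 + 2500 = 3869 = n. ✓

n = 3869 = 37² + 50² (one valid representation with x ≤ y).


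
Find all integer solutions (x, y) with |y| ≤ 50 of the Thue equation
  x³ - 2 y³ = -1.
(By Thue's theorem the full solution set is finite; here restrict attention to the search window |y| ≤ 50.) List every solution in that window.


The equation is x³ - 2y³ = -1. For fixed y, x³ = 2·y³ − 1, so a solution requires the RHS to be a perfect cube.
Strategy: iterate y from -50 to 50, compute RHS = 2·y³ − 1, and check whether it is a (positive or negative) perfect cube.
Check small values of y:
  y = 0: RHS = -1 = (-1)³ ⇒ x = -1 works.
  y = 1: RHS = 1 = (1)³ ⇒ x = 1 works.
  y = -1: RHS = -3 is not a perfect cube.
  y = 2: RHS = 15 is not a perfect cube.
  y = -2: RHS = -17 is not a perfect cube.
  y = 3: RHS = 53 is not a perfect cube.
  y = -3: RHS = -55 is not a perfect cube.
Continuing the search up to |y| = 50 finds no further solutions beyond those listed.
Collected solutions: (-1, 0), (1, 1).

Solutions (with |y| ≤ 50): (-1, 0), (1, 1).


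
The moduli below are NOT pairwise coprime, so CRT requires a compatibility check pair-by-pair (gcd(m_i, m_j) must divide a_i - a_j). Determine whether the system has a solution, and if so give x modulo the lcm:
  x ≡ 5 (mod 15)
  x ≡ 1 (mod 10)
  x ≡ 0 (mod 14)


Moduli 15, 10, 14 are not pairwise coprime, so CRT works modulo lcm(m_i) when all pairwise compatibility conditions hold.
Pairwise compatibility: gcd(m_i, m_j) must divide a_i - a_j for every pair.
Merge one congruence at a time:
  Start: x ≡ 5 (mod 15).
  Combine with x ≡ 1 (mod 10): gcd(15, 10) = 5, and 1 - 5 = -4 is NOT divisible by 5.
    ⇒ system is inconsistent (no integer solution).

No solution (the system is inconsistent).


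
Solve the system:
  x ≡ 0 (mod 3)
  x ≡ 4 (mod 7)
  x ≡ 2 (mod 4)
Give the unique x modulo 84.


Moduli 3, 7, 4 are pairwise coprime; by CRT there is a unique solution modulo M = 3 · 7 · 4 = 84.
Solve pairwise, accumulating the modulus:
  Start with x ≡ 0 (mod 3).
  Combine with x ≡ 4 (mod 7): since gcd(3, 7) = 1, we get a unique residue mod 21.
    Write x = 0 + 3·t and substitute into x ≡ 4 (mod 7): 3·t ≡ 4 − 0 = 4 (mod 7).
    The inverse of 3 mod 7 is 5 (since 3·5 = 15 = 2·7 + 1), so t ≡ 5·4 = 20 ≡ 6 (mod 7).
    Then x = 0 + 3·6 = 18, valid modulo lcm(3, 7) = 21: x ≡ 18 (mod 21).
  Combine with x ≡ 2 (mod 4): since gcd(21, 4) = 1, we get a unique residue mod 84.
    Write x = 18 + 21·t and substitute into x ≡ 2 (mod 4): 21·t ≡ 2 − 18 = -16 (mod 4).
    Reduce coefficients mod 4: 1·t ≡ 0 (mod 4).
    So t ≡ 0 (mod 4).
    Then x = 18 + 21·0 = 18, valid modulo lcm(21, 4) = 84: x ≡ 18 (mod 84).
Verify: 18 mod 3 = 0 ✓, 18 mod 7 = 4 ✓, 18 mod 4 = 2 ✓.

x ≡ 18 (mod 84).


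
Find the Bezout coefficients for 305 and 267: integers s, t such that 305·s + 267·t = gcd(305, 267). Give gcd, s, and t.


Euclidean algorithm on (305, 267) — divide until remainder is 0:
  305 = 1 · 267 + 38
  267 = 7 · 38 + 1
  38 = 38 · 1 + 0
gcd(305, 267) = 1.
Track Bezout coefficients alongside the remainders: start with r₀ = 305 = a·1 + b·0 (s = 1, t = 0) and r₁ = 267 = a·0 + b·1 (s = 0, t = 1); each new remainder r_{k+1} = r_{k-1} − q_k·r_k inherits s_{k+1} = s_{k-1} − q_k·s_k, t_{k+1} = t_{k-1} − q_k·t_k, so r_k = a·s_k + b·t_k at every step:
  q = 1: r = 38, s = 1 − 1·0 = 1, t = 0 − 1·1 = -1  (check: 305·1 + 267·(-1) = 38)
  q = 7: r = 1, s = 0 − 7·1 = -7, t = 1 − 7·(-1) = 8  (check: 305·(-7) + 267·8 = 1)
The row with r = 1 (the gcd) gives the Bezout coefficients s = -7, t = 8.
Result: 305 · (-7) + 267 · (8) = 1.

gcd(305, 267) = 1; s = -7, t = 8 (check: 305·(-7) + 267·8 = 1).


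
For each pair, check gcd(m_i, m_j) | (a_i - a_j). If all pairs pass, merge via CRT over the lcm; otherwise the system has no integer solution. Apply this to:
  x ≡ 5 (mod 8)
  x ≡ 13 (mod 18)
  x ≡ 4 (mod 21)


Moduli 8, 18, 21 are not pairwise coprime, so CRT works modulo lcm(m_i) when all pairwise compatibility conditions hold.
Pairwise compatibility: gcd(m_i, m_j) must divide a_i - a_j for every pair.
Merge one congruence at a time:
  Start: x ≡ 5 (mod 8).
  Combine with x ≡ 13 (mod 18): gcd(8, 18) = 2; 13 - 5 = 8, which IS divisible by 2, so compatible.
    Write x = 5 + 8·t and substitute into x ≡ 13 (mod 18): 8·t ≡ 13 − 5 = 8 (mod 18).
    Divide the congruence (and modulus) by g = 2: 4·t ≡ 4 (mod 9).
    The inverse of 4 mod 9 is 7 (since 4·7 = 28 = 3·9 + 1), so t ≡ 7·4 = 28 ≡ 1 (mod 9).
    Then x = 5 + 8·1 = 13, valid modulo lcm(8, 18) = 72: x ≡ 13 (mod 72).
  Combine with x ≡ 4 (mod 21): gcd(72, 21) = 3; 4 - 13 = -9, which IS divisible by 3, so compatible.
    Write x = 13 + 72·t and substitute into x ≡ 4 (mod 21): 72·t ≡ 4 − 13 = -9 (mod 21).
    Divide the congruence (and modulus) by g = 3: 24·t ≡ -3 (mod 7).
    Reduce coefficients mod 7: 3·t ≡ 4 (mod 7).
    The inverse of 3 mod 7 is 5 (since 3·5 = 15 = 2·7 + 1), so t ≡ 5·4 = 20 ≡ 6 (mod 7).
    Then x = 13 + 72·6 = 445, valid modulo lcm(72, 21) = 504: x ≡ 445 (mod 504).
Verify: 445 mod 8 = 5, 445 mod 18 = 13, 445 mod 21 = 4.

x ≡ 445 (mod 504).


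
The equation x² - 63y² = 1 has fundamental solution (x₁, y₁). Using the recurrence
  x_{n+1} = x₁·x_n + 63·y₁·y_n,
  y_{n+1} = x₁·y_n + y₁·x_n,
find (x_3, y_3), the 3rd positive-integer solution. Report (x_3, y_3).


Step 1: Find the fundamental solution (x₁, y₁) of x² - 63y² = 1.
  Expand √63 as a continued fraction. a₀ = ⌊√63⌋ = 7; iterate m_{k+1} = d_k·a_k − m_k, d_{k+1} = (63 − m_{k+1}²)/d_k, a_{k+1} = ⌊(a₀ + m_{k+1})/d_{k+1}⌋ (starting m₀ = 0, d₀ = 1), with convergents p_k = a_k·p_{k-1} + p_{k-2}, q_k = a_k·q_{k-1} + q_{k-2} (p₋₁ = 1, q₋₁ = 0):
  k = 0: a₀ = 7; p₀/q₀ = 7/1; p₀² − 63·q₀² = 49 − 63 = -14.
  k = 1: m = 7, d = 14, a = ⌊(7 + 7)/14⌋ = 1; p/q = (1·7 + 1)/(1·1 + 0) = 8/1; p² − 63·q² = 64 − 63 = 1.
  The first convergent with p² − 63·q² = 1 gives the fundamental solution (x₁, y₁) = (8, 1).
Step 2: Apply the recurrence (x_{n+1}, y_{n+1}) = (x₁x_n + 63y₁y_n, x₁y_n + y₁x_n) repeatedly.
  From (x_1, y_1) = (8, 1): x_2 = 8·8 + 63·1·1 = 127; y_2 = 8·1 + 1·8 = 16.
  From (x_2, y_2) = (127, 16): x_3 = 8·127 + 63·1·16 = 2024; y_3 = 8·16 + 1·127 = 255.
Step 3: Verify x_3² - 63·y_3² = 4096576 - 4096575 = 1 (should be 1). ✓

(x_1, y_1) = (8, 1); (x_3, y_3) = (2024, 255).


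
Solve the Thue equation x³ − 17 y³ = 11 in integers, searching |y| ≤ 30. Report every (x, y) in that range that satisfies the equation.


The equation is x³ - 17y³ = 11. For fixed y, x³ = 17·y³ + 11, so a solution requires the RHS to be a perfect cube.
Strategy: iterate y from -30 to 30, compute RHS = 17·y³ + 11, and check whether it is a (positive or negative) perfect cube.
Check small values of y:
  y = 0: RHS = 11 is not a perfect cube.
  y = 1: RHS = 28 is not a perfect cube.
  y = -1: RHS = -6 is not a perfect cube.
  y = 2: RHS = 147 is not a perfect cube.
  y = -2: RHS = -125 = (-5)³ ⇒ x = -5 works.
  y = 3: RHS = 470 is not a perfect cube.
  y = -3: RHS = -448 is not a perfect cube.
Continuing the search up to |y| = 30 finds no further solutions beyond those listed.
Collected solutions: (-5, -2).

Solutions (with |y| ≤ 30): (-5, -2).


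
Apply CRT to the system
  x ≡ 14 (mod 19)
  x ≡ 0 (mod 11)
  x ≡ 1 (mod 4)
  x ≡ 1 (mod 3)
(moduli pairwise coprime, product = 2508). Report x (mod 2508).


Product of moduli M = 19 · 11 · 4 · 3 = 2508.
Merge one congruence at a time:
  Start: x ≡ 14 (mod 19).
  Combine with x ≡ 0 (mod 11); new modulus lcm = 209.
    Write x = 14 + 19·t and substitute into x ≡ 0 (mod 11): 19·t ≡ 0 − 14 = -14 (mod 11).
    Reduce coefficients mod 11: 8·t ≡ 8 (mod 11).
    The inverse of 8 mod 11 is 7 (since 8·7 = 56 = 5·11 + 1), so t ≡ 7·8 = 56 ≡ 1 (mod 11).
    Then x = 14 + 19·1 = 33, valid modulo lcm(19, 11) = 209: x ≡ 33 (mod 209).
  Combine with x ≡ 1 (mod 4); new modulus lcm = 836.
    Write x = 33 + 209·t and substitute into x ≡ 1 (mod 4): 209·t ≡ 1 − 33 = -32 (mod 4).
    Reduce coefficients mod 4: 1·t ≡ 0 (mod 4).
    So t ≡ 0 (mod 4).
    Then x = 33 + 209·0 = 33, valid modulo lcm(209, 4) = 836: x ≡ 33 (mod 836).
  Combine with x ≡ 1 (mod 3); new modulus lcm = 2508.
    Write x = 33 + 836·t and substitute into x ≡ 1 (mod 3): 836·t ≡ 1 − 33 = -32 (mod 3).
    Reduce coefficients mod 3: 2·t ≡ 1 (mod 3).
    The inverse of 2 mod 3 is 2 (since 2·2 = 4 = 1·3 + 1), so t ≡ 2·1 = 2 ≡ 2 (mod 3).
    Then x = 33 + 836·2 = 1705, valid modulo lcm(836, 3) = 2508: x ≡ 1705 (mod 2508).
Verify against each original: 1705 mod 19 = 14, 1705 mod 11 = 0, 1705 mod 4 = 1, 1705 mod 3 = 1.

x ≡ 1705 (mod 2508).


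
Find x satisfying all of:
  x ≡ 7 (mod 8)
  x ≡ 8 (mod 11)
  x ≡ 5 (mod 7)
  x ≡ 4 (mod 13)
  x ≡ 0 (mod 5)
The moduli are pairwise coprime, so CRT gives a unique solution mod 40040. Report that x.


Product of moduli M = 8 · 11 · 7 · 13 · 5 = 40040.
Merge one congruence at a time:
  Start: x ≡ 7 (mod 8).
  Combine with x ≡ 8 (mod 11); new modulus lcm = 88.
    Write x = 7 + 8·t and substitute into x ≡ 8 (mod 11): 8·t ≡ 8 − 7 = 1 (mod 11).
    The inverse of 8 mod 11 is 7 (since 8·7 = 56 = 5·11 + 1), so t ≡ 7·1 = 7 ≡ 7 (mod 11).
    Then x = 7 + 8·7 = 63, valid modulo lcm(8, 11) = 88: x ≡ 63 (mod 88).
  Combine with x ≡ 5 (mod 7); new modulus lcm = 616.
    Write x = 63 + 88·t and substitute into x ≡ 5 (mod 7): 88·t ≡ 5 − 63 = -58 (mod 7).
    Reduce coefficients mod 7: 4·t ≡ 5 (mod 7).
    The inverse of 4 mod 7 is 2 (since 4·2 = 8 = 1·7 + 1), so t ≡ 2·5 = 10 ≡ 3 (mod 7).
    Then x = 63 + 88·3 = 327, valid modulo lcm(88, 7) = 616: x ≡ 327 (mod 616).
  Combine with x ≡ 4 (mod 13); new modulus lcm = 8008.
    Write x = 327 + 616·t and substitute into x ≡ 4 (mod 13): 616·t ≡ 4 − 327 = -323 (mod 13).
    Reduce coefficients mod 13: 5·t ≡ 2 (mod 13).
    The inverse of 5 mod 13 is 8 (since 5·8 = 40 = 3·13 + 1), so t ≡ 8·2 = 16 ≡ 3 (mod 13).
    Then x = 327 + 616·3 = 2175, valid modulo lcm(616, 13) = 8008: x ≡ 2175 (mod 8008).
  Combine with x ≡ 0 (mod 5); new modulus lcm = 40040.
    Write x = 2175 + 8008·t and substitute into x ≡ 0 (mod 5): 8008·t ≡ 0 − 2175 = -2175 (mod 5).
    Reduce coefficients mod 5: 3·t ≡ 0 (mod 5).
    The inverse of 3 mod 5 is 2 (since 3·2 = 6 = 1·5 + 1), so t ≡ 2·0 = 0 ≡ 0 (mod 5).
    Then x = 2175 + 8008·0 = 2175, valid modulo lcm(8008, 5) = 40040: x ≡ 2175 (mod 40040).
Verify against each original: 2175 mod 8 = 7, 2175 mod 11 = 8, 2175 mod 7 = 5, 2175 mod 13 = 4, 2175 mod 5 = 0.

x ≡ 2175 (mod 40040).


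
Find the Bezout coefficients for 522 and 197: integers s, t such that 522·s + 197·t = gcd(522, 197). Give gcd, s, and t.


Euclidean algorithm on (522, 197) — divide until remainder is 0:
  522 = 2 · 197 + 128
  197 = 1 · 128 + 69
  128 = 1 · 69 + 59
  69 = 1 · 59 + 10
  59 = 5 · 10 + 9
  10 = 1 · 9 + 1
  9 = 9 · 1 + 0
gcd(522, 197) = 1.
Track Bezout coefficients alongside the remainders: start with r₀ = 522 = a·1 + b·0 (s = 1, t = 0) and r₁ = 197 = a·0 + b·1 (s = 0, t = 1); each new remainder r_{k+1} = r_{k-1} − q_k·r_k inherits s_{k+1} = s_{k-1} − q_k·s_k, t_{k+1} = t_{k-1} − q_k·t_k, so r_k = a·s_k + b·t_k at every step:
  q = 2: r = 128, s = 1 − 2·0 = 1, t = 0 − 2·1 = -2  (check: 522·1 + 197·(-2) = 128)
  q = 1: r = 69, s = 0 − 1·1 = -1, t = 1 − 1·(-2) = 3  (check: 522·(-1) + 197·3 = 69)
  q = 1: r = 59, s = 1 − 1·(-1) = 2, t = -2 − 1·3 = -5  (check: 522·2 + 197·(-5) = 59)
  q = 1: r = 10, s = -1 − 1·2 = -3, t = 3 − 1·(-5) = 8  (check: 522·(-3) + 197·8 = 10)
  q = 5: r = 9, s = 2 − 5·(-3) = 17, t = -5 − 5·8 = -45  (check: 522·17 + 197·(-45) = 9)
  q = 1: r = 1, s = -3 − 1·17 = -20, t = 8 − 1·(-45) = 53  (check: 522·(-20) + 197·53 = 1)
The row with r = 1 (the gcd) gives the Bezout coefficients s = -20, t = 53.
Result: 522 · (-20) + 197 · (53) = 1.

gcd(522, 197) = 1; s = -20, t = 53 (check: 522·(-20) + 197·53 = 1).


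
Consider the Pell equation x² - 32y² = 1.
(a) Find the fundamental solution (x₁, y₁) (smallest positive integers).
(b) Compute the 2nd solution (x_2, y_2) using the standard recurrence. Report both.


Step 1: Find the fundamental solution (x₁, y₁) of x² - 32y² = 1.
  Expand √32 as a continued fraction. a₀ = ⌊√32⌋ = 5; iterate m_{k+1} = d_k·a_k − m_k, d_{k+1} = (32 − m_{k+1}²)/d_k, a_{k+1} = ⌊(a₀ + m_{k+1})/d_{k+1}⌋ (starting m₀ = 0, d₀ = 1), with convergents p_k = a_k·p_{k-1} + p_{k-2}, q_k = a_k·q_{k-1} + q_{k-2} (p₋₁ = 1, q₋₁ = 0):
  k = 0: a₀ = 5; p₀/q₀ = 5/1; p₀² − 32·q₀² = 25 − 32 = -7.
  k = 1: m = 5, d = 7, a = ⌊(5 + 5)/7⌋ = 1; p/q = (1·5 + 1)/(1·1 + 0) = 6/1; p² − 32·q² = 36 − 32 = 4.
  k = 2: m = 2, d = 4, a = ⌊(5 + 2)/4⌋ = 1; p/q = (1·6 + 5)/(1·1 + 1) = 11/2; p² − 32·q² = 121 − 128 = -7.
  k = 3: m = 2, d = 7, a = ⌊(5 + 2)/7⌋ = 1; p/q = (1·11 + 6)/(1·2 + 1) = 17/3; p² − 32·q² = 289 − 288 = 1.
  The first convergent with p² − 32·q² = 1 gives the fundamental solution (x₁, y₁) = (17, 3).
Step 2: Apply the recurrence (x_{n+1}, y_{n+1}) = (x₁x_n + 32y₁y_n, x₁y_n + y₁x_n) repeatedly.
  From (x_1, y_1) = (17, 3): x_2 = 17·17 + 32·3·3 = 577; y_2 = 17·3 + 3·17 = 102.
Step 3: Verify x_2² - 32·y_2² = 332929 - 332928 = 1 (should be 1). ✓

(x_1, y_1) = (17, 3); (x_2, y_2) = (577, 102).


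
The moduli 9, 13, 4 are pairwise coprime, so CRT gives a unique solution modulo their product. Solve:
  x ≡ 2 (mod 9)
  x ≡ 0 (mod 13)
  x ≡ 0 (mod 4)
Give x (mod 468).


Moduli 9, 13, 4 are pairwise coprime; by CRT there is a unique solution modulo M = 9 · 13 · 4 = 468.
Solve pairwise, accumulating the modulus:
  Start with x ≡ 2 (mod 9).
  Combine with x ≡ 0 (mod 13): since gcd(9, 13) = 1, we get a unique residue mod 117.
    Write x = 2 + 9·t and substitute into x ≡ 0 (mod 13): 9·t ≡ 0 − 2 = -2 (mod 13).
    Reduce coefficients mod 13: 9·t ≡ 11 (mod 13).
    The inverse of 9 mod 13 is 3 (since 9·3 = 27 = 2·13 + 1), so t ≡ 3·11 = 33 ≡ 7 (mod 13).
    Then x = 2 + 9·7 = 65, valid modulo lcm(9, 13) = 117: x ≡ 65 (mod 117).
  Combine with x ≡ 0 (mod 4): since gcd(117, 4) = 1, we get a unique residue mod 468.
    Write x = 65 + 117·t and substitute into x ≡ 0 (mod 4): 117·t ≡ 0 − 65 = -65 (mod 4).
    Reduce coefficients mod 4: 1·t ≡ 3 (mod 4).
    So t ≡ 3 (mod 4).
    Then x = 65 + 117·3 = 416, valid modulo lcm(117, 4) = 468: x ≡ 416 (mod 468).
Verify: 416 mod 9 = 2 ✓, 416 mod 13 = 0 ✓, 416 mod 4 = 0 ✓.

x ≡ 416 (mod 468).


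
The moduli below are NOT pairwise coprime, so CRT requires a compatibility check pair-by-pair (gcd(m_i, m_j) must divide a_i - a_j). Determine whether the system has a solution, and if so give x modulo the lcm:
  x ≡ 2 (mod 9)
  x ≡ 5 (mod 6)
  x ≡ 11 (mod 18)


Moduli 9, 6, 18 are not pairwise coprime, so CRT works modulo lcm(m_i) when all pairwise compatibility conditions hold.
Pairwise compatibility: gcd(m_i, m_j) must divide a_i - a_j for every pair.
Merge one congruence at a time:
  Start: x ≡ 2 (mod 9).
  Combine with x ≡ 5 (mod 6): gcd(9, 6) = 3; 5 - 2 = 3, which IS divisible by 3, so compatible.
    Write x = 2 + 9·t and substitute into x ≡ 5 (mod 6): 9·t ≡ 5 − 2 = 3 (mod 6).
    Divide the congruence (and modulus) by g = 3: 3·t ≡ 1 (mod 2).
    Reduce coefficients mod 2: 1·t ≡ 1 (mod 2).
    So t ≡ 1 (mod 2).
    Then x = 2 + 9·1 = 11, valid modulo lcm(9, 6) = 18: x ≡ 11 (mod 18).
  Combine with x ≡ 11 (mod 18): gcd(18, 18) = 18; 11 - 11 = 0, which IS divisible by 18, so compatible.
    Write x = 11 + 18·t and substitute into x ≡ 11 (mod 18): 18·t ≡ 11 − 11 = 0 (mod 18).
    Divide the congruence (and modulus) by g = 18: 1·t ≡ 0 (mod 1).
    Modulo 1 every t works; take t = 0.
    Then x = 11 + 18·0 = 11, valid modulo lcm(18, 18) = 18: x ≡ 11 (mod 18).
Verify: 11 mod 9 = 2, 11 mod 6 = 5, 11 mod 18 = 11.

x ≡ 11 (mod 18).


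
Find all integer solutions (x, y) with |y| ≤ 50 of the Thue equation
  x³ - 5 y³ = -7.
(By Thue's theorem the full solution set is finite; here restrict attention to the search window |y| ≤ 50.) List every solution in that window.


The equation is x³ - 5y³ = -7. For fixed y, x³ = 5·y³ − 7, so a solution requires the RHS to be a perfect cube.
Strategy: iterate y from -50 to 50, compute RHS = 5·y³ − 7, and check whether it is a (positive or negative) perfect cube.
Check small values of y:
  y = 0: RHS = -7 is not a perfect cube.
  y = 1: RHS = -2 is not a perfect cube.
  y = -1: RHS = -12 is not a perfect cube.
  y = 2: RHS = 33 is not a perfect cube.
  y = -2: RHS = -47 is not a perfect cube.
  y = 3: RHS = 128 is not a perfect cube.
  y = -3: RHS = -142 is not a perfect cube.
Continuing the search up to |y| = 50 finds no solutions either.
No (x, y) in the scanned range satisfies the equation.

No integer solutions with |y| ≤ 50.


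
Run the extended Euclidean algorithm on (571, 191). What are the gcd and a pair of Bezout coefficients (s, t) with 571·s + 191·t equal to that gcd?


Euclidean algorithm on (571, 191) — divide until remainder is 0:
  571 = 2 · 191 + 189
  191 = 1 · 189 + 2
  189 = 94 · 2 + 1
  2 = 2 · 1 + 0
gcd(571, 191) = 1.
Track Bezout coefficients alongside the remainders: start with r₀ = 571 = a·1 + b·0 (s = 1, t = 0) and r₁ = 191 = a·0 + b·1 (s = 0, t = 1); each new remainder r_{k+1} = r_{k-1} − q_k·r_k inherits s_{k+1} = s_{k-1} − q_k·s_k, t_{k+1} = t_{k-1} − q_k·t_k, so r_k = a·s_k + b·t_k at every step:
  q = 2: r = 189, s = 1 − 2·0 = 1, t = 0 − 2·1 = -2  (check: 571·1 + 191·(-2) = 189)
  q = 1: r = 2, s = 0 − 1·1 = -1, t = 1 − 1·(-2) = 3  (check: 571·(-1) + 191·3 = 2)
  q = 94: r = 1, s = 1 − 94·(-1) = 95, t = -2 − 94·3 = -284  (check: 571·95 + 191·(-284) = 1)
The row with r = 1 (the gcd) gives the Bezout coefficients s = 95, t = -284.
Result: 571 · (95) + 191 · (-284) = 1.

gcd(571, 191) = 1; s = 95, t = -284 (check: 571·95 + 191·(-284) = 1).


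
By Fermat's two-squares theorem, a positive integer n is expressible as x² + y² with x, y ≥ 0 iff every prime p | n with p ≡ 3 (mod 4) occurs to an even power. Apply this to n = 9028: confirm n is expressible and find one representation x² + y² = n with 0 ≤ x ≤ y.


Step 1: Factor n = 9028 = 2^2 · 37 · 61.
Step 2: Check the mod-4 condition on each prime factor: 2 = 2 (special); 37 ≡ 1 (mod 4), exponent 1; 61 ≡ 1 (mod 4), exponent 1.
All primes ≡ 3 (mod 4) appear to even exponent (or don't appear), so by the two-squares theorem n IS expressible as a sum of two squares.
Step 3: Build a representation. Group n = k² · m with k = 2 and m = 37 · 61 = 2257 (a product of primes ≡ 1 (mod 4)); a representation of m scales to one of n via (k·x)² + (k·y)² = k²(x² + y²). Each prime p ≡ 1 (mod 4) is itself a sum of two squares; find a² by testing p − a² for a perfect square:
  37: 37 − 1² = 36 = 6² ⇒ 37 = 1² + 6².
  61: 61 − 1² = 60, 61 − 2² = 57, 61 − 3² = 52, 61 − 4² = 45, 61 − 5² = 36 = 6² ⇒ 61 = 5² + 6².
  Combine using the Brahmagupta–Fibonacci identity (a² + b²)(c² + d²) = (ac − bd)² + (ad + bc)² = (ac + bd)² + (ad − bc)²:
  37 · 61 = 2257: from (1² + 6²)(5² + 6²), take (1·5 − 6·6, 1·6 + 6·5) = (5 − 36, 6 + 30) = (-31, 36); dropping signs (only squares matter) gives (31, 36); check 31² + 36² = 961 + 1296 = 2257 ✓.
  Scale by k = 2: (2·31, 2·36) = (62, 72).
Step 4: Order so x ≤ y and verify: 62² + 72² = 3844 + 5184 = 9028 = n. ✓

n = 9028 = 62² + 72² (one valid representation with x ≤ y).


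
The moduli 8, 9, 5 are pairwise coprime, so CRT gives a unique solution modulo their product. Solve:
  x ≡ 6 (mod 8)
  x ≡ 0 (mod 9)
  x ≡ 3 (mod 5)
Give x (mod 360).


Moduli 8, 9, 5 are pairwise coprime; by CRT there is a unique solution modulo M = 8 · 9 · 5 = 360.
Solve pairwise, accumulating the modulus:
  Start with x ≡ 6 (mod 8).
  Combine with x ≡ 0 (mod 9): since gcd(8, 9) = 1, we get a unique residue mod 72.
    Write x = 6 + 8·t and substitute into x ≡ 0 (mod 9): 8·t ≡ 0 − 6 = -6 (mod 9).
    Reduce coefficients mod 9: 8·t ≡ 3 (mod 9).
    The inverse of 8 mod 9 is 8 (since 8·8 = 64 = 7·9 + 1), so t ≡ 8·3 = 24 ≡ 6 (mod 9).
    Then x = 6 + 8·6 = 54, valid modulo lcm(8, 9) = 72: x ≡ 54 (mod 72).
  Combine with x ≡ 3 (mod 5): since gcd(72, 5) = 1, we get a unique residue mod 360.
    Write x = 54 + 72·t and substitute into x ≡ 3 (mod 5): 72·t ≡ 3 − 54 = -51 (mod 5).
    Reduce coefficients mod 5: 2·t ≡ 4 (mod 5).
    The inverse of 2 mod 5 is 3 (since 2·3 = 6 = 1·5 + 1), so t ≡ 3·4 = 12 ≡ 2 (mod 5).
    Then x = 54 + 72·2 = 198, valid modulo lcm(72, 5) = 360: x ≡ 198 (mod 360).
Verify: 198 mod 8 = 6 ✓, 198 mod 9 = 0 ✓, 198 mod 5 = 3 ✓.

x ≡ 198 (mod 360).


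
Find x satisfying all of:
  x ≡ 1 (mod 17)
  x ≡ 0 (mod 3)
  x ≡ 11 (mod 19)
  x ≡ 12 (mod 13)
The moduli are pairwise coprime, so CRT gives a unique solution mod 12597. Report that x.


Product of moduli M = 17 · 3 · 19 · 13 = 12597.
Merge one congruence at a time:
  Start: x ≡ 1 (mod 17).
  Combine with x ≡ 0 (mod 3); new modulus lcm = 51.
    Write x = 1 + 17·t and substitute into x ≡ 0 (mod 3): 17·t ≡ 0 − 1 = -1 (mod 3).
    Reduce coefficients mod 3: 2·t ≡ 2 (mod 3).
    The inverse of 2 mod 3 is 2 (since 2·2 = 4 = 1·3 + 1), so t ≡ 2·2 = 4 ≡ 1 (mod 3).
    Then x = 1 + 17·1 = 18, valid modulo lcm(17, 3) = 51: x ≡ 18 (mod 51).
  Combine with x ≡ 11 (mod 19); new modulus lcm = 969.
    Write x = 18 + 51·t and substitute into x ≡ 11 (mod 19): 51·t ≡ 11 − 18 = -7 (mod 19).
    Reduce coefficients mod 19: 13·t ≡ 12 (mod 19).
    The inverse of 13 mod 19 is 3 (since 13·3 = 39 = 2·19 + 1), so t ≡ 3·12 = 36 ≡ 17 (mod 19).
    Then x = 18 + 51·17 = 885, valid modulo lcm(51, 19) = 969: x ≡ 885 (mod 969).
  Combine with x ≡ 12 (mod 13); new modulus lcm = 12597.
    Write x = 885 + 969·t and substitute into x ≡ 12 (mod 13): 969·t ≡ 12 − 885 = -873 (mod 13).
    Reduce coefficients mod 13: 7·t ≡ 11 (mod 13).
    The inverse of 7 mod 13 is 2 (since 7·2 = 14 = 1·13 + 1), so t ≡ 2·11 = 22 ≡ 9 (mod 13).
    Then x = 885 + 969·9 = 9606, valid modulo lcm(969, 13) = 12597: x ≡ 9606 (mod 12597).
Verify against each original: 9606 mod 17 = 1, 9606 mod 3 = 0, 9606 mod 19 = 11, 9606 mod 13 = 12.

x ≡ 9606 (mod 12597).


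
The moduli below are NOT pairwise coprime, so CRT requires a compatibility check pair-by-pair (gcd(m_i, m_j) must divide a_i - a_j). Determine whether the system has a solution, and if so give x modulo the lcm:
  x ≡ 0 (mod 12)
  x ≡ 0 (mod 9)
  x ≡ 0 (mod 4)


Moduli 12, 9, 4 are not pairwise coprime, so CRT works modulo lcm(m_i) when all pairwise compatibility conditions hold.
Pairwise compatibility: gcd(m_i, m_j) must divide a_i - a_j for every pair.
Merge one congruence at a time:
  Start: x ≡ 0 (mod 12).
  Combine with x ≡ 0 (mod 9): gcd(12, 9) = 3; 0 - 0 = 0, which IS divisible by 3, so compatible.
    Write x = 0 + 12·t and substitute into x ≡ 0 (mod 9): 12·t ≡ 0 − 0 = 0 (mod 9).
    Divide the congruence (and modulus) by g = 3: 4·t ≡ 0 (mod 3).
    Reduce coefficients mod 3: 1·t ≡ 0 (mod 3).
    So t ≡ 0 (mod 3).
    Then x = 0 + 12·0 = 0, valid modulo lcm(12, 9) = 36: x ≡ 0 (mod 36).
  Combine with x ≡ 0 (mod 4): gcd(36, 4) = 4; 0 - 0 = 0, which IS divisible by 4, so compatible.
    Write x = 0 + 36·t and substitute into x ≡ 0 (mod 4): 36·t ≡ 0 − 0 = 0 (mod 4).
    Divide the congruence (and modulus) by g = 4: 9·t ≡ 0 (mod 1).
    Modulo 1 every t works; take t = 0.
    Then x = 0 + 36·0 = 0, valid modulo lcm(36, 4) = 36: x ≡ 0 (mod 36).
Verify: 0 mod 12 = 0, 0 mod 9 = 0, 0 mod 4 = 0.

x ≡ 0 (mod 36).


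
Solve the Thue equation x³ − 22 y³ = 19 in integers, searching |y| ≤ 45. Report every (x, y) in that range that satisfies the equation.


The equation is x³ - 22y³ = 19. For fixed y, x³ = 22·y³ + 19, so a solution requires the RHS to be a perfect cube.
Strategy: iterate y from -45 to 45, compute RHS = 22·y³ + 19, and check whether it is a (positive or negative) perfect cube.
Check small values of y:
  y = 0: RHS = 19 is not a perfect cube.
  y = 1: RHS = 41 is not a perfect cube.
  y = -1: RHS = -3 is not a perfect cube.
  y = 2: RHS = 195 is not a perfect cube.
  y = -2: RHS = -157 is not a perfect cube.
  y = 3: RHS = 613 is not a perfect cube.
  y = -3: RHS = -575 is not a perfect cube.
Continuing the search up to |y| = 45 finds no solutions either.
No (x, y) in the scanned range satisfies the equation.

No integer solutions with |y| ≤ 45.


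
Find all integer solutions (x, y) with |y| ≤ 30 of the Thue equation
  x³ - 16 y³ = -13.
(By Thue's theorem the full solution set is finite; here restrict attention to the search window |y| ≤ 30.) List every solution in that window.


The equation is x³ - 16y³ = -13. For fixed y, x³ = 16·y³ − 13, so a solution requires the RHS to be a perfect cube.
Strategy: iterate y from -30 to 30, compute RHS = 16·y³ − 13, and check whether it is a (positive or negative) perfect cube.
Check small values of y:
  y = 0: RHS = -13 is not a perfect cube.
  y = 1: RHS = 3 is not a perfect cube.
  y = -1: RHS = -29 is not a perfect cube.
  y = 2: RHS = 115 is not a perfect cube.
  y = -2: RHS = -141 is not a perfect cube.
  y = 3: RHS = 419 is not a perfect cube.
  y = -3: RHS = -445 is not a perfect cube.
Continuing the search up to |y| = 30 finds no solutions either.
No (x, y) in the scanned range satisfies the equation.

No integer solutions with |y| ≤ 30.


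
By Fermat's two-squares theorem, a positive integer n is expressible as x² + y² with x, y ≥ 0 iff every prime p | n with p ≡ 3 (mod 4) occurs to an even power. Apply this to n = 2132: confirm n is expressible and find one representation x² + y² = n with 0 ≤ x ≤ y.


Step 1: Factor n = 2132 = 2^2 · 13 · 41.
Step 2: Check the mod-4 condition on each prime factor: 2 = 2 (special); 13 ≡ 1 (mod 4), exponent 1; 41 ≡ 1 (mod 4), exponent 1.
All primes ≡ 3 (mod 4) appear to even exponent (or don't appear), so by the two-squares theorem n IS expressible as a sum of two squares.
Step 3: Build a representation. Group n = k² · m with k = 2 and m = 13 · 41 = 533 (a product of primes ≡ 1 (mod 4)); a representation of m scales to one of n via (k·x)² + (k·y)² = k²(x² + y²). Each prime p ≡ 1 (mod 4) is itself a sum of two squares; find a² by testing p − a² for a perfect square:
  13: 13 − 1² = 12, 13 − 2² = 9 = 3² ⇒ 13 = 2² + 3².
  41: 41 − 1² = 40, 41 − 2² = 37, 41 − 3² = 32, 41 − 4² = 25 = 5² ⇒ 41 = 4² + 5².
  Combine using the Brahmagupta–Fibonacci identity (a² + b²)(c² + d²) = (ac − bd)² + (ad + bc)² = (ac + bd)² + (ad − bc)²:
  13 · 41 = 533: from (2² + 3²)(4² + 5²), take (2·4 − 3·5, 2·5 + 3·4) = (8 − 15, 10 + 12) = (-7, 22); dropping signs (only squares matter) gives (7, 22); check 7² + 22² = 49 + 484 = 533 ✓.
  Scale by k = 2: (2·7, 2·22) = (14, 44).
Step 4: Order so x ≤ y and verify: 14² + 44² = 196 + 1936 = 2132 = n. ✓

n = 2132 = 14² + 44² (one valid representation with x ≤ y).


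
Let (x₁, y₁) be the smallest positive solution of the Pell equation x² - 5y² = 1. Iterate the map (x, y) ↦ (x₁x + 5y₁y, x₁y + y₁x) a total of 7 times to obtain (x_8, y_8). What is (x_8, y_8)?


Step 1: Find the fundamental solution (x₁, y₁) of x² - 5y² = 1.
  Expand √5 as a continued fraction. a₀ = ⌊√5⌋ = 2; iterate m_{k+1} = d_k·a_k − m_k, d_{k+1} = (5 − m_{k+1}²)/d_k, a_{k+1} = ⌊(a₀ + m_{k+1})/d_{k+1}⌋ (starting m₀ = 0, d₀ = 1), with convergents p_k = a_k·p_{k-1} + p_{k-2}, q_k = a_k·q_{k-1} + q_{k-2} (p₋₁ = 1, q₋₁ = 0):
  k = 0: a₀ = 2; p₀/q₀ = 2/1; p₀² − 5·q₀² = 4 − 5 = -1.
  k = 1: m = 2, d = 1, a = ⌊(2 + 2)/1⌋ = 4; p/q = (4·2 + 1)/(4·1 + 0) = 9/4; p² − 5·q² = 81 − 80 = 1.
  The first convergent with p² − 5·q² = 1 gives the fundamental solution (x₁, y₁) = (9, 4).
Step 2: Apply the recurrence (x_{n+1}, y_{n+1}) = (x₁x_n + 5y₁y_n, x₁y_n + y₁x_n) repeatedly.
  From (x_1, y_1) = (9, 4): x_2 = 9·9 + 5·4·4 = 161; y_2 = 9·4 + 4·9 = 72.
  From (x_2, y_2) = (161, 72): x_3 = 9·161 + 5·4·72 = 2889; y_3 = 9·72 + 4·161 = 1292.
  From (x_3, y_3) = (2889, 1292): x_4 = 9·2889 + 5·4·1292 = 51841; y_4 = 9·1292 + 4·2889 = 23184.
  From (x_4, y_4) = (51841, 23184): x_5 = 9·51841 + 5·4·23184 = 930249; y_5 = 9·23184 + 4·51841 = 416020.
  From (x_5, y_5) = (930249, 416020): x_6 = 9·930249 + 5·4·416020 = 16692641; y_6 = 9·416020 + 4·930249 = 7465176.
  From (x_6, y_6) = (16692641, 7465176): x_7 = 9·16692641 + 5·4·7465176 = 299537289; y_7 = 9·7465176 + 4·16692641 = 133957148.
  From (x_7, y_7) = (299537289, 133957148): x_8 = 9·299537289 + 5·4·133957148 = 5374978561; y_8 = 9·133957148 + 4·299537289 = 2403763488.
Step 3: Verify x_8² - 5·y_8² = 28890394531209630721 - 28890394531209630720 = 1 (should be 1). ✓

(x_1, y_1) = (9, 4); (x_8, y_8) = (5374978561, 2403763488).


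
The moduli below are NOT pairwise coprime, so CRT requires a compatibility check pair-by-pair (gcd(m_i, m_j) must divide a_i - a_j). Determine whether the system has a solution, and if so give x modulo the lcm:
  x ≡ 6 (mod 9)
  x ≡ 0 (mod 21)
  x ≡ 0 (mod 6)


Moduli 9, 21, 6 are not pairwise coprime, so CRT works modulo lcm(m_i) when all pairwise compatibility conditions hold.
Pairwise compatibility: gcd(m_i, m_j) must divide a_i - a_j for every pair.
Merge one congruence at a time:
  Start: x ≡ 6 (mod 9).
  Combine with x ≡ 0 (mod 21): gcd(9, 21) = 3; 0 - 6 = -6, which IS divisible by 3, so compatible.
    Write x = 6 + 9·t and substitute into x ≡ 0 (mod 21): 9·t ≡ 0 − 6 = -6 (mod 21).
    Divide the congruence (and modulus) by g = 3: 3·t ≡ -2 (mod 7).
    Reduce coefficients mod 7: 3·t ≡ 5 (mod 7).
    The inverse of 3 mod 7 is 5 (since 3·5 = 15 = 2·7 + 1), so t ≡ 5·5 = 25 ≡ 4 (mod 7).
    Then x = 6 + 9·4 = 42, valid modulo lcm(9, 21) = 63: x ≡ 42 (mod 63).
  Combine with x ≡ 0 (mod 6): gcd(63, 6) = 3; 0 - 42 = -42, which IS divisible by 3, so compatible.
    Write x = 42 + 63·t and substitute into x ≡ 0 (mod 6): 63·t ≡ 0 − 42 = -42 (mod 6).
    Divide the congruence (and modulus) by g = 3: 21·t ≡ -14 (mod 2).
    Reduce coefficients mod 2: 1·t ≡ 0 (mod 2).
    So t ≡ 0 (mod 2).
    Then x = 42 + 63·0 = 42, valid modulo lcm(63, 6) = 126: x ≡ 42 (mod 126).
Verify: 42 mod 9 = 6, 42 mod 21 = 0, 42 mod 6 = 0.

x ≡ 42 (mod 126).


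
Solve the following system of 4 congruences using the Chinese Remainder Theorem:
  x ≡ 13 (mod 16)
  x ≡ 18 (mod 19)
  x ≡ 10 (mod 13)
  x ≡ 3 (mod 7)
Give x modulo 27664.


Product of moduli M = 16 · 19 · 13 · 7 = 27664.
Merge one congruence at a time:
  Start: x ≡ 13 (mod 16).
  Combine with x ≡ 18 (mod 19); new modulus lcm = 304.
    Write x = 13 + 16·t and substitute into x ≡ 18 (mod 19): 16·t ≡ 18 − 13 = 5 (mod 19).
    The inverse of 16 mod 19 is 6 (since 16·6 = 96 = 5·19 + 1), so t ≡ 6·5 = 30 ≡ 11 (mod 19).
    Then x = 13 + 16·11 = 189, valid modulo lcm(16, 19) = 304: x ≡ 189 (mod 304).
  Combine with x ≡ 10 (mod 13); new modulus lcm = 3952.
    Write x = 189 + 304·t and substitute into x ≡ 10 (mod 13): 304·t ≡ 10 − 189 = -179 (mod 13).
    Reduce coefficients mod 13: 5·t ≡ 3 (mod 13).
    The inverse of 5 mod 13 is 8 (since 5·8 = 40 = 3·13 + 1), so t ≡ 8·3 = 24 ≡ 11 (mod 13).
    Then x = 189 + 304·11 = 3533, valid modulo lcm(304, 13) = 3952: x ≡ 3533 (mod 3952).
  Combine with x ≡ 3 (mod 7); new modulus lcm = 27664.
    Write x = 3533 + 3952·t and substitute into x ≡ 3 (mod 7): 3952·t ≡ 3 − 3533 = -3530 (mod 7).
    Reduce coefficients mod 7: 4·t ≡ 5 (mod 7).
    The inverse of 4 mod 7 is 2 (since 4·2 = 8 = 1·7 + 1), so t ≡ 2·5 = 10 ≡ 3 (mod 7).
    Then x = 3533 + 3952·3 = 15389, valid modulo lcm(3952, 7) = 27664: x ≡ 15389 (mod 27664).
Verify against each original: 15389 mod 16 = 13, 15389 mod 19 = 18, 15389 mod 13 = 10, 15389 mod 7 = 3.

x ≡ 15389 (mod 27664).


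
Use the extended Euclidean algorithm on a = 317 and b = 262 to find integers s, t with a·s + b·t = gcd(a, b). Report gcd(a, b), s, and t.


Euclidean algorithm on (317, 262) — divide until remainder is 0:
  317 = 1 · 262 + 55
  262 = 4 · 55 + 42
  55 = 1 · 42 + 13
  42 = 3 · 13 + 3
  13 = 4 · 3 + 1
  3 = 3 · 1 + 0
gcd(317, 262) = 1.
Track Bezout coefficients alongside the remainders: start with r₀ = 317 = a·1 + b·0 (s = 1, t = 0) and r₁ = 262 = a·0 + b·1 (s = 0, t = 1); each new remainder r_{k+1} = r_{k-1} − q_k·r_k inherits s_{k+1} = s_{k-1} − q_k·s_k, t_{k+1} = t_{k-1} − q_k·t_k, so r_k = a·s_k + b·t_k at every step:
  q = 1: r = 55, s = 1 − 1·0 = 1, t = 0 − 1·1 = -1  (check: 317·1 + 262·(-1) = 55)
  q = 4: r = 42, s = 0 − 4·1 = -4, t = 1 − 4·(-1) = 5  (check: 317·(-4) + 262·5 = 42)
  q = 1: r = 13, s = 1 − 1·(-4) = 5, t = -1 − 1·5 = -6  (check: 317·5 + 262·(-6) = 13)
  q = 3: r = 3, s = -4 − 3·5 = -19, t = 5 − 3·(-6) = 23  (check: 317·(-19) + 262·23 = 3)
  q = 4: r = 1, s = 5 − 4·(-19) = 81, t = -6 − 4·23 = -98  (check: 317·81 + 262·(-98) = 1)
The row with r = 1 (the gcd) gives the Bezout coefficients s = 81, t = -98.
Result: 317 · (81) + 262 · (-98) = 1.

gcd(317, 262) = 1; s = 81, t = -98 (check: 317·81 + 262·(-98) = 1).


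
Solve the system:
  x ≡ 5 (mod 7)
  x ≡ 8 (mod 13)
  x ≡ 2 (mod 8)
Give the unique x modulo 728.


Moduli 7, 13, 8 are pairwise coprime; by CRT there is a unique solution modulo M = 7 · 13 · 8 = 728.
Solve pairwise, accumulating the modulus:
  Start with x ≡ 5 (mod 7).
  Combine with x ≡ 8 (mod 13): since gcd(7, 13) = 1, we get a unique residue mod 91.
    Write x = 5 + 7·t and substitute into x ≡ 8 (mod 13): 7·t ≡ 8 − 5 = 3 (mod 13).
    The inverse of 7 mod 13 is 2 (since 7·2 = 14 = 1·13 + 1), so t ≡ 2·3 = 6 ≡ 6 (mod 13).
    Then x = 5 + 7·6 = 47, valid modulo lcm(7, 13) = 91: x ≡ 47 (mod 91).
  Combine with x ≡ 2 (mod 8): since gcd(91, 8) = 1, we get a unique residue mod 728.
    Write x = 47 + 91·t and substitute into x ≡ 2 (mod 8): 91·t ≡ 2 − 47 = -45 (mod 8).
    Reduce coefficients mod 8: 3·t ≡ 3 (mod 8).
    The inverse of 3 mod 8 is 3 (since 3·3 = 9 = 1·8 + 1), so t ≡ 3·3 = 9 ≡ 1 (mod 8).
    Then x = 47 + 91·1 = 138, valid modulo lcm(91, 8) = 728: x ≡ 138 (mod 728).
Verify: 138 mod 7 = 5 ✓, 138 mod 13 = 8 ✓, 138 mod 8 = 2 ✓.

x ≡ 138 (mod 728).


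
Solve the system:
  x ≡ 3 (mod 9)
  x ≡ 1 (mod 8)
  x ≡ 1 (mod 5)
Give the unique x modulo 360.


Moduli 9, 8, 5 are pairwise coprime; by CRT there is a unique solution modulo M = 9 · 8 · 5 = 360.
Solve pairwise, accumulating the modulus:
  Start with x ≡ 3 (mod 9).
  Combine with x ≡ 1 (mod 8): since gcd(9, 8) = 1, we get a unique residue mod 72.
    Write x = 3 + 9·t and substitute into x ≡ 1 (mod 8): 9·t ≡ 1 − 3 = -2 (mod 8).
    Reduce coefficients mod 8: 1·t ≡ 6 (mod 8).
    So t ≡ 6 (mod 8).
    Then x = 3 + 9·6 = 57, valid modulo lcm(9, 8) = 72: x ≡ 57 (mod 72).
  Combine with x ≡ 1 (mod 5): since gcd(72, 5) = 1, we get a unique residue mod 360.
    Write x = 57 + 72·t and substitute into x ≡ 1 (mod 5): 72·t ≡ 1 − 57 = -56 (mod 5).
    Reduce coefficients mod 5: 2·t ≡ 4 (mod 5).
    The inverse of 2 mod 5 is 3 (since 2·3 = 6 = 1·5 + 1), so t ≡ 3·4 = 12 ≡ 2 (mod 5).
    Then x = 57 + 72·2 = 201, valid modulo lcm(72, 5) = 360: x ≡ 201 (mod 360).
Verify: 201 mod 9 = 3 ✓, 201 mod 8 = 1 ✓, 201 mod 5 = 1 ✓.

x ≡ 201 (mod 360).


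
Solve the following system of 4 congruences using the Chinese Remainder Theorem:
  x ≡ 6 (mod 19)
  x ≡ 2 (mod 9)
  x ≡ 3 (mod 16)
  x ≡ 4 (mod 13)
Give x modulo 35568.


Product of moduli M = 19 · 9 · 16 · 13 = 35568.
Merge one congruence at a time:
  Start: x ≡ 6 (mod 19).
  Combine with x ≡ 2 (mod 9); new modulus lcm = 171.
    Write x = 6 + 19·t and substitute into x ≡ 2 (mod 9): 19·t ≡ 2 − 6 = -4 (mod 9).
    Reduce coefficients mod 9: 1·t ≡ 5 (mod 9).
    So t ≡ 5 (mod 9).
    Then x = 6 + 19·5 = 101, valid modulo lcm(19, 9) = 171: x ≡ 101 (mod 171).
  Combine with x ≡ 3 (mod 16); new modulus lcm = 2736.
    Write x = 101 + 171·t and substitute into x ≡ 3 (mod 16): 171·t ≡ 3 − 101 = -98 (mod 16).
    Reduce coefficients mod 16: 11·t ≡ 14 (mod 16).
    The inverse of 11 mod 16 is 3 (since 11·3 = 33 = 2·16 + 1), so t ≡ 3·14 = 42 ≡ 10 (mod 16).
    Then x = 101 + 171·10 = 1811, valid modulo lcm(171, 16) = 2736: x ≡ 1811 (mod 2736).
  Combine with x ≡ 4 (mod 13); new modulus lcm = 35568.
    Write x = 1811 + 2736·t and substitute into x ≡ 4 (mod 13): 2736·t ≡ 4 − 1811 = -1807 (mod 13).
    Reduce coefficients mod 13: 6·t ≡ 0 (mod 13).
    The inverse of 6 mod 13 is 11 (since 6·11 = 66 = 5·13 + 1), so t ≡ 11·0 = 0 ≡ 0 (mod 13).
    Then x = 1811 + 2736·0 = 1811, valid modulo lcm(2736, 13) = 35568: x ≡ 1811 (mod 35568).
Verify against each original: 1811 mod 19 = 6, 1811 mod 9 = 2, 1811 mod 16 = 3, 1811 mod 13 = 4.

x ≡ 1811 (mod 35568).


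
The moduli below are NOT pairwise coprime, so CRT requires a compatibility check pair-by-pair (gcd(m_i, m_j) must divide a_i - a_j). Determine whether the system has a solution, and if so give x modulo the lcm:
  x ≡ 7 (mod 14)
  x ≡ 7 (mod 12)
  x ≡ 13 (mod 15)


Moduli 14, 12, 15 are not pairwise coprime, so CRT works modulo lcm(m_i) when all pairwise compatibility conditions hold.
Pairwise compatibility: gcd(m_i, m_j) must divide a_i - a_j for every pair.
Merge one congruence at a time:
  Start: x ≡ 7 (mod 14).
  Combine with x ≡ 7 (mod 12): gcd(14, 12) = 2; 7 - 7 = 0, which IS divisible by 2, so compatible.
    Write x = 7 + 14·t and substitute into x ≡ 7 (mod 12): 14·t ≡ 7 − 7 = 0 (mod 12).
    Divide the congruence (and modulus) by g = 2: 7·t ≡ 0 (mod 6).
    Reduce coefficients mod 6: 1·t ≡ 0 (mod 6).
    So t ≡ 0 (mod 6).
    Then x = 7 + 14·0 = 7, valid modulo lcm(14, 12) = 84: x ≡ 7 (mod 84).
  Combine with x ≡ 13 (mod 15): gcd(84, 15) = 3; 13 - 7 = 6, which IS divisible by 3, so compatible.
    Write x = 7 + 84·t and substitute into x ≡ 13 (mod 15): 84·t ≡ 13 − 7 = 6 (mod 15).
    Divide the congruence (and modulus) by g = 3: 28·t ≡ 2 (mod 5).
    Reduce coefficients mod 5: 3·t ≡ 2 (mod 5).
    The inverse of 3 mod 5 is 2 (since 3·2 = 6 = 1·5 + 1), so t ≡ 2·2 = 4 ≡ 4 (mod 5).
    Then x = 7 + 84·4 = 343, valid modulo lcm(84, 15) = 420: x ≡ 343 (mod 420).
Verify: 343 mod 14 = 7, 343 mod 12 = 7, 343 mod 15 = 13.

x ≡ 343 (mod 420).
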